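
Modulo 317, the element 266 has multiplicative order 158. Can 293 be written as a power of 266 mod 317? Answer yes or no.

293 ∈ ⟨266⟩ iff 293^158 ≡ 1 (mod 317), since |⟨266⟩| = 158.
293^158 mod 317 = 1.
Since 1 = 1, 293 lies in the subgroup.

yes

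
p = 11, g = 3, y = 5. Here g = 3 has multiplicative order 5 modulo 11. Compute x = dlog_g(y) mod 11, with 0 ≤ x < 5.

3

Successive powers of 3 modulo 11:
  3^0=1  3^1=3  3^2=9  3^3=5
So 3^3 ≡ 5 (mod 11), giving x = 3.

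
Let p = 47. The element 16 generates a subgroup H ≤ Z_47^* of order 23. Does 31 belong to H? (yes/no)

⟨16⟩ has order 23; its elements mod 47 are {1, 2, 3, 4, 6, 7, 8, 9, 12, 14, 16, 17, 18, 21, 24, 25, 27, 28, 32, 34, 36, 37, 42}.
31 is not in this set.

no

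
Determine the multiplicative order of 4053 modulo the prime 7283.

The order of 4053 must divide p − 1 = 7282 = 2 · 11 · 331.
Divisors: 1, 2, 11, 22, 331, 662, 3641, 7282.
Check each in increasing order: 4053^1 ≡ 4053;  4053^2 ≡ 3644;  4053^11 ≡ 1836;  4053^22 ≡ 6150;  4053^331 ≡ 1684;  4053^662 ≡ 2769;  4053^3641 ≡ 7282;  4053^7282 ≡ 1.
Smallest exponent giving 1 is 7282.

7282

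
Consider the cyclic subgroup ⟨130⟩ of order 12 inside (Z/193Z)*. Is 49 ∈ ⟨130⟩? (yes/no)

yes

49 ∈ ⟨130⟩ iff 49^12 ≡ 1 (mod 193), since |⟨130⟩| = 12.
49^12 mod 193 = 1.
Since 1 = 1, 49 lies in the subgroup.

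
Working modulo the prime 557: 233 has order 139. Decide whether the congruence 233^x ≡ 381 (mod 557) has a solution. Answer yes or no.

381 ∈ ⟨233⟩ iff 381^139 ≡ 1 (mod 557), since |⟨233⟩| = 139.
381^139 mod 557 = 439.
Since 439 ≠ 1, 381 does not lie in the subgroup.

no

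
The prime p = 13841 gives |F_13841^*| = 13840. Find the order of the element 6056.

6920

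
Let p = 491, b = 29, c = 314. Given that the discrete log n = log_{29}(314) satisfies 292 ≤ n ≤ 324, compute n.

Compute 29^292 mod 491 = 55, then multiply by 29 repeatedly:
  29^292=55  29^293=122  29^294=101  29^295=474  29^296=489
  29^297=433  29^298=282  29^299=322  29^300=9  29^301=261
  29^302=204  29^303=24  29^304=205  29^305=53  29^306=64
  29^307=383  29^308=305  29^309=7  29^310=203  29^311=486
  29^312=346  29^313=214  29^314=314
Found 314 at exponent 314.

314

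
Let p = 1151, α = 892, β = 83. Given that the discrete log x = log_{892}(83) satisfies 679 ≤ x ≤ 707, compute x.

Compute 892^679 mod 1151 = 411, then multiply by 892 repeatedly:
  892^679=411  892^680=594  892^681=388  892^682=796  892^683=1016
  892^684=435  892^685=133  892^686=83
Found 83 at exponent 686.

686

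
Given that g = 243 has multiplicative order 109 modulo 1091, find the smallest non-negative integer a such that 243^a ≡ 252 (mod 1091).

36

Baby-step giant-step with m = ceil(sqrt(109)) = 11.
Baby table (243^j mod 1091 for j=0..10):
  0:1  1:243  2:135  3:75  4:769  5:306  6:170  7:943
  8:39  9:749  10:901
Giant step factor: 243^(-11) ≡ 975 (mod 1091).
Scan 252·975^i mod 1091 for i = 0, 1, …:
  i=0: 252   i=1: 225   i=2: 84   i=3: 75
Match at i=3, j=3: a = 3·11 + 3 = 36.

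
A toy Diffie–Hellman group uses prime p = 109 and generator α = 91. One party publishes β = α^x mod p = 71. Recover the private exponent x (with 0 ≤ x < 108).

30

Successive powers of 91 modulo 109:
  91^0=1  91^1=91  91^2=106  91^3=54  91^4=9  91^5=56
  91^6=82  91^7=50  91^8=81  91^9=68  91^10=84  91^11=14
  91^12=75  91^13=67  91^14=102  91^15=17  91^16=21  91^17=58
  91^18=46  91^19=44  91^20=80  91^21=86  91^22=87  91^23=69
  91^24=66  91^25=11  91^26=20  91^27=76  91^28=49  91^29=99
  91^30=71
So 91^30 ≡ 71 (mod 109), giving x = 30.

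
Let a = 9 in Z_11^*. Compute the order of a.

5

The order of 9 must divide p − 1 = 10 = 2 · 5.
Divisors: 1, 2, 5, 10.
Check each in increasing order: 9^1 ≡ 9;  9^2 ≡ 4;  9^5 ≡ 1.
Smallest exponent giving 1 is 5.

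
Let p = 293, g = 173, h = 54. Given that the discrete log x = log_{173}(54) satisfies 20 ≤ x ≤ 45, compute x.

40

Compute 173^20 mod 293 = 126, then multiply by 173 repeatedly:
  173^20=126  173^21=116  173^22=144  173^23=7  173^24=39
  173^25=8  173^26=212  173^27=51  173^28=33  173^29=142
  173^30=247  173^31=246  173^32=73  173^33=30  173^34=209
  173^35=118  173^36=197  173^37=93  173^38=267  173^39=190
  173^40=54
Found 54 at exponent 40.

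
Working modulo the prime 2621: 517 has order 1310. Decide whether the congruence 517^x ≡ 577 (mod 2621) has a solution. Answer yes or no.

577 ∈ ⟨517⟩ iff 577^1310 ≡ 1 (mod 2621), since |⟨517⟩| = 1310.
577^1310 mod 2621 = 1.
Since 1 = 1, 577 lies in the subgroup.

yes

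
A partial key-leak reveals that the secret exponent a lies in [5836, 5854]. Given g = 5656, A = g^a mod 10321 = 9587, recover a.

5839

Compute 5656^5836 mod 10321 = 2777, then multiply by 5656 repeatedly:
  5656^5836=2777  5656^5837=8471  5656^5838=1894  5656^5839=9587
Found 9587 at exponent 5839.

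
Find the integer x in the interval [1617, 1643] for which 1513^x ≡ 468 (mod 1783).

1625

Compute 1513^1617 mod 1783 = 125, then multiply by 1513 repeatedly:
  1513^1617=125  1513^1618=127  1513^1619=1370  1513^1620=964  1513^1621=38
  1513^1622=438  1513^1623=1201  1513^1624=236  1513^1625=468
Found 468 at exponent 1625.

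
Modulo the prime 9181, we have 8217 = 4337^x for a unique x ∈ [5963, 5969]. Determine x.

Compute 4337^5963 mod 9181 = 8217, then multiply by 4337 repeatedly:
  4337^5963=8217
Found 8217 at exponent 5963.

5963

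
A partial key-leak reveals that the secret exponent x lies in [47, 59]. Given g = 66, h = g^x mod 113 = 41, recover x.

50

Compute 66^47 mod 113 = 110, then multiply by 66 repeatedly:
  66^47=110  66^48=28  66^49=40  66^50=41
Found 41 at exponent 50.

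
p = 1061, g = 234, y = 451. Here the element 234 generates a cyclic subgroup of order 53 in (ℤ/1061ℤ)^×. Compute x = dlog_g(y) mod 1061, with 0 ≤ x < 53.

42

Baby-step giant-step with m = ceil(sqrt(53)) = 8.
Baby table (234^j mod 1061 for j=0..7):
  0:1  1:234  2:645  3:268  4:113  5:978  6:737  7:576
Giant step factor: 234^(-8) ≡ 975 (mod 1061).
Scan 451·975^i mod 1061 for i = 0, 1, …:
  i=0: 451   i=1: 471   i=2: 873   i=3: 253
  i=4: 523   i=5: 645
Match at i=5, j=2: x = 5·8 + 2 = 42.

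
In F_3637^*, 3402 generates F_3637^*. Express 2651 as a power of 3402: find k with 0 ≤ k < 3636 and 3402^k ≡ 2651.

Baby-step giant-step with m = ceil(sqrt(3636)) = 61.
Baby table (3402^j mod 3637 for j=0..60):
  0:1  1:3402  2:670  3:2578  4:1549  5:3322  6:1285  7:3533
  8:2618  9:3060  10:1026  11:2569  12:27  13:929  14:3542  15:503
  16:1816  17:2406  18:1962  19:829  20:1583  21:2606  22:2243  23:260
  24:729  25:3261  26:1072  27:2670  28:1751  29:3133  30:2056  31:561
  32:2734  33:1259  34:2369  35:3383  36:1498  37:759  38:3485  39:2987
  40:3633  41:940  42:957  43:599  44:1078  45:1260  46:2134  47:416
  48:439  49:2308  50:3170  51:635  52:3529  53:3558  54:380  55:1625
  56:10  57:1287  58:3063  59:321  60:942
Giant step factor: 3402^(-61) ≡ 1643 (mod 3637).
Scan 2651·1643^i mod 3637 for i = 0, 1, …:
  i=0: 2651   i=1: 2104   i=2: 1722   i=3: 3297
  i=4: 1478   i=5: 2475   i=6: 259   i=7: 8
  i=8: 2233   i=9: 2723     …   i=51: 523
  i=52: 957
Match at i=52, j=42: k = 52·61 + 42 = 3214.

3214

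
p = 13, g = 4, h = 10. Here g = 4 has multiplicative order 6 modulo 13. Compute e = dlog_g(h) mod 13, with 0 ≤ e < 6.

5

Successive powers of 4 modulo 13:
  4^0=1  4^1=4  4^2=3  4^3=12  4^4=9  4^5=10
So 4^5 ≡ 10 (mod 13), giving e = 5.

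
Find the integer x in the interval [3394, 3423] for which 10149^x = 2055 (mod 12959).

3410

Compute 10149^3394 mod 12959 = 4581, then multiply by 10149 repeatedly:
  10149^3394=4581  10149^3395=8636  10149^3396=5047  10149^3397=8035  10149^3398=9187
  10149^3399=11817  10149^3400=8147  10149^3401=5483  10149^3402=1021  10149^3403=7888
  10149^3404=7569  10149^3405=9788  10149^3406=7677  10149^3407=4365  10149^3408=6523
  10149^3409=7355  10149^3410=2055
Found 2055 at exponent 3410.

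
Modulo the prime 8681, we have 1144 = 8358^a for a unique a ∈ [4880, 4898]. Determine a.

4895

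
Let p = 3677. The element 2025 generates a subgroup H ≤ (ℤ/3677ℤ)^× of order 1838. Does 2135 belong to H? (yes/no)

2135 ∈ ⟨2025⟩ iff 2135^1838 ≡ 1 (mod 3677), since |⟨2025⟩| = 1838.
2135^1838 mod 3677 = 1.
Since 1 = 1, 2135 lies in the subgroup.

yes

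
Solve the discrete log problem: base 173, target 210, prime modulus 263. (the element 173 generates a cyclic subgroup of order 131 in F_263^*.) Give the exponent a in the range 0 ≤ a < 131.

2

Successive powers of 173 modulo 263:
  173^0=1  173^1=173  173^2=210
So 173^2 ≡ 210 (mod 263), giving a = 2.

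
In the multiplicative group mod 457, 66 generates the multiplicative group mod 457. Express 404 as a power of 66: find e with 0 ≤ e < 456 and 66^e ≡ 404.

217

Baby-step giant-step with m = ceil(sqrt(456)) = 22.
Baby table (66^j mod 457 for j=0..21):
  0:1  1:66  2:243  3:43  4:96  5:395  6:21  7:15
  8:76  9:446  10:188  11:69  12:441  13:315  14:225  15:226
  16:292  17:78  18:121  19:217  20:155  21:176
Giant step factor: 66^(-22) ≡ 67 (mod 457).
Scan 404·67^i mod 457 for i = 0, 1, …:
  i=0: 404   i=1: 105   i=2: 180   i=3: 178
  i=4: 44   i=5: 206   i=6: 92   i=7: 223
  i=8: 317   i=9: 217
Match at i=9, j=19: e = 9·22 + 19 = 217.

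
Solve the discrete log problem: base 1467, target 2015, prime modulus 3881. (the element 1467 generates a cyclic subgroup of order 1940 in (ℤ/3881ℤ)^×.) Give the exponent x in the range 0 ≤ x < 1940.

Baby-step giant-step with m = ceil(sqrt(1940)) = 45.
Baby table (1467^j mod 3881 for j=0..44):
  0:1  1:1467  2:2015  3:2564  4:699  5:849  6:3563  7:3095
  8:3476  9:3539  10:2816  11:1688  12:218  13:1564  14:717  15:88
  16:1023  17:2675  18:534  19:3297  20:973  21:3064  22:690  23:3170
  24:952  25:3305  26:1066  27:3660  28:1797  29:1000  30:3863  31:761
  32:2540  33:420  34:2942  35:242  36:1843  37:2505  38:3409  39:2275
  40:3646  41:664  42:3838  43:2896  44:2618
Giant step factor: 1467^(-45) ≡ 2923 (mod 3881).
Scan 2015·2923^i mod 3881 for i = 0, 1, …:
  i=0: 2015
Match at i=0, j=2: x = 0·45 + 2 = 2.

2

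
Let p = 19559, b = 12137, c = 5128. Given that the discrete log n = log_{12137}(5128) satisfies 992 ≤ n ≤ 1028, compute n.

999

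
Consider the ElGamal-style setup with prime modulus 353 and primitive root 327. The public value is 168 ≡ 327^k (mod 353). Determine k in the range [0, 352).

304

Baby-step giant-step with m = ceil(sqrt(352)) = 19.
Baby table (327^j mod 353 for j=0..18):
  0:1  1:327  2:323  3:74  4:194  5:251  6:181  7:236
  8:218  9:333  10:167  11:247  12:285  13:3  14:275  15:263
  16:222  17:229  18:47
Giant step factor: 327^(-19) ≡ 340 (mod 353).
Scan 168·340^i mod 353 for i = 0, 1, …:
  i=0: 168   i=1: 287   i=2: 152   i=3: 142
  i=4: 272   i=5: 347   i=6: 78   i=7: 45
  i=8: 121   i=9: 192     …   i=15: 190
  i=16: 1
Match at i=16, j=0: k = 16·19 + 0 = 304.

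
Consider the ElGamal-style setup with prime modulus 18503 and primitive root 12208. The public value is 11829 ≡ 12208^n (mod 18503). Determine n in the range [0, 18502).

5477

Baby-step giant-step with m = ceil(sqrt(18502)) = 137.
Baby table (12208^j mod 18503 for j=0..136):
  0:1  1:12208  2:12102  3:13264  4:7159  5:7403  6:7172  7:18083
  8:16474  9:5485  10:17026  11:9209  12:17747  13:3749  14:9873  15:1042
  16:9175  17:9741  18:17850  19:2969  20:16678  21:16515  22:6432  23:13627
  24:16446  25:15218  26:11224  27:7877  28:2325  29:18501  30:12590  31:12802
  32:10478  33:4185  34:3697  35:4159  36:840  37:4058  38:7533  39:2954
  40:85  41:1512  42:11005  43:17260  44:16419  45:153  46:17524  47:1306
  48:12565  49:3650  50:3976  51:5639  52:9752  53:4114  54:6570  55:14558
  56:2749  57:13853  58:4  59:11826  60:11402  61:16050  62:10133  63:11109
  64:10185  65:16823  66:10387  67:3437  68:12595  69:18333  70:15479  71:14996
  72:2486  73:4168  74:18197  75:1958  76:15891  77:11876  78:11203  79:10551
  80:7225  81:17502  82:10275  83:5363  84:7890  85:13005  86:9300  87:18495
  88:13354  89:14202  90:4906  91:16740  92:14788  93:16636  94:3360  95:16232
  96:11629  97:11816  98:340  99:6048  100:7014  101:13531  102:10167  103:612
  104:14587  105:5224  106:13254  107:14600  108:15904  109:4053  110:2002  111:16456
  112:7777  113:2723  114:10996  115:18406  116:16  117:10298  118:8602  119:8691
  120:3526  121:7430  122:3734  123:11783  124:4542  125:13748  126:13374  127:17823
  128:6407  129:4475  130:9944  131:16672  132:17279  133:7832  134:8055  135:10498
  136:7806
Giant step factor: 12208^(-137) ≡ 12206 (mod 18503).
Scan 11829·12206^i mod 18503 for i = 0, 1, …:
  i=0: 11829   i=1: 5865   i=2: 83   i=3: 13936
  i=4: 4737   i=5: 16450   i=6: 12647   i=7: 17256
  i=8: 7087   i=9: 2397     …   i=38: 16104
  i=39: 8055
Match at i=39, j=134: n = 39·137 + 134 = 5477.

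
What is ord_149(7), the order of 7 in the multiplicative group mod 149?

74

The order of 7 must divide p − 1 = 148 = 2^2 · 37.
Divisors: 1, 2, 4, 37, 74, 148.
Check each in increasing order: 7^1 ≡ 7;  7^2 ≡ 49;  7^4 ≡ 17;  7^37 ≡ 148;  7^74 ≡ 1.
Smallest exponent giving 1 is 74.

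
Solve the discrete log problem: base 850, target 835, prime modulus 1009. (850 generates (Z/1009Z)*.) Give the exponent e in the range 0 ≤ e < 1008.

Baby-step giant-step with m = ceil(sqrt(1008)) = 32.
Baby table (850^j mod 1009 for j=0..31):
  0:1  1:850  2:56  3:177  4:109  5:831  6:50  7:122
  8:782  9:778  10:405  11:181  12:482  13:46  14:758  15:558
  16:70  17:978  18:893  19:282  20:567  21:657  22:473  23:468
  24:254  25:983  26:98  27:562  28:443  29:193  30:592  31:718
Giant step factor: 850^(-32) ≡ 167 (mod 1009).
Scan 835·167^i mod 1009 for i = 0, 1, …:
  i=0: 835   i=1: 203   i=2: 604   i=3: 977
  i=4: 710   i=5: 517   i=6: 574   i=7: 3
  i=8: 501   i=9: 929     …   i=17: 961
  i=18: 56
Match at i=18, j=2: e = 18·32 + 2 = 578.

578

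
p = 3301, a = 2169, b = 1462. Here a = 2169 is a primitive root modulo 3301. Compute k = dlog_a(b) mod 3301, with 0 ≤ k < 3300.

639

Baby-step giant-step with m = ceil(sqrt(3300)) = 58.
Baby table (2169^j mod 3301 for j=0..57):
  0:1  1:2169  2:636  3:2967  4:1774  5:2141  6:2623  7:1664
  8:1223  9:1984  10:2093  11:842  12:845  13:750  14:2658  15:1656
  16:376  17:197  18:1464  19:3155  20:222  21:2873  22:2550  23:1775
  24:1009  25:3259  26:1330  27:2997  28:824  29:1415  30:2506  31:2068
  32:2734  33:1450  34:2498  35:1221  36:947  37:821  38:1510  39:598
  40:3070  41:713  42:1629  43:1231  44:2831  45:579  46:1471  47:1833
  48:1373  49:535  50:1764  51:257  52:2865  53:1703  54:3289  55:380
  56:2271  57:707
Giant step factor: 2169^(-58) ≡ 2488 (mod 3301).
Scan 1462·2488^i mod 3301 for i = 0, 1, …:
  i=0: 1462   i=1: 3055   i=2: 1938   i=3: 2284
  i=4: 1571   i=5: 264   i=6: 3234   i=7: 1655
  i=8: 1293   i=9: 1810   i=10: 716   i=11: 2169
Match at i=11, j=1: k = 11·58 + 1 = 639.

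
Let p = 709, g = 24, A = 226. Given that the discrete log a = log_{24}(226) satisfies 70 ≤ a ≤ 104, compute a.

Compute 24^70 mod 709 = 520, then multiply by 24 repeatedly:
  24^70=520  24^71=427  24^72=322  24^73=638  24^74=423
  24^75=226
Found 226 at exponent 75.

75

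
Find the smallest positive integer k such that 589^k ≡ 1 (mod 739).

The order of 589 must divide p − 1 = 738 = 2 · 3^2 · 41.
Divisors: 1, 2, 3, 6, 9, 18, 41, 82, 123, 246, 369, 738.
Check each in increasing order: 589^1 ≡ 589;  589^2 ≡ 330;  589^3 ≡ 13;  589^6 ≡ 169;  589^9 ≡ 719;  589^18 ≡ 400;  589^41 ≡ 542;  589^82 ≡ 381;  589^123 ≡ 321;  589^246 ≡ 320;  589^369 ≡ 738;  589^738 ≡ 1.
Smallest exponent giving 1 is 738.

738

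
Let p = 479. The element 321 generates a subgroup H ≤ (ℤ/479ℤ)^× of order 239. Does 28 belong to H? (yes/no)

yes

28 ∈ ⟨321⟩ iff 28^239 ≡ 1 (mod 479), since |⟨321⟩| = 239.
28^239 mod 479 = 1.
Since 1 = 1, 28 lies in the subgroup.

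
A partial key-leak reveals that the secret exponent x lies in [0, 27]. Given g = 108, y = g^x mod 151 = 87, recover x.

15

Compute 108^0 mod 151 = 1, then multiply by 108 repeatedly:
  108^0=1  108^1=108  108^2=37  108^3=70  108^4=10
  108^5=23  108^6=68  108^7=96  108^8=100  108^9=79
  108^10=76  108^11=54  108^12=94  108^13=35  108^14=5
  108^15=87
Found 87 at exponent 15.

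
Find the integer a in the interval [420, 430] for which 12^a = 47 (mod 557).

425

Compute 12^420 mod 557 = 515, then multiply by 12 repeatedly:
  12^420=515  12^421=53  12^422=79  12^423=391  12^424=236
  12^425=47
Found 47 at exponent 425.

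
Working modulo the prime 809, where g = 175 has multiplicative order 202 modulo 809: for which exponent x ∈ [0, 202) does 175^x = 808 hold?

101

Baby-step giant-step with m = ceil(sqrt(202)) = 15.
Baby table (175^j mod 809 for j=0..14):
  0:1  1:175  2:692  3:559  4:745  5:126  6:207  7:629
  8:51  9:26  10:505  11:194  12:781  13:763  14:40
Giant step factor: 175^(-15) ≡ 452 (mod 809).
Scan 808·452^i mod 809 for i = 0, 1, …:
  i=0: 808   i=1: 357   i=2: 373   i=3: 324
  i=4: 19   i=5: 498   i=6: 194
Match at i=6, j=11: x = 6·15 + 11 = 101.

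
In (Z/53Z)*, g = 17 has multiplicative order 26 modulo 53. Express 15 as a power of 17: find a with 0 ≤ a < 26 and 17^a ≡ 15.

Successive powers of 17 modulo 53:
  17^0=1  17^1=17  17^2=24  17^3=37  17^4=46  17^5=40
  17^6=44  17^7=6  17^8=49  17^9=38  17^10=10  17^11=11
  17^12=28  17^13=52  17^14=36  17^15=29  17^16=16  17^17=7
  17^18=13  17^19=9  17^20=47  17^21=4  17^22=15
So 17^22 ≡ 15 (mod 53), giving a = 22.

22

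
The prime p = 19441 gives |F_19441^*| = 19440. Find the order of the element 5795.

19440

The order of 5795 must divide p − 1 = 19440 = 2^4 · 3^5 · 5.
Divisors: 1, 2, 3, 4, 5, 6, 8, 9, 10, 12, 15, 16, 18, 20, 24, 27, 30, 36, 40, 45, 48, 54, 60, 72, 80, 81, 90, 108, 120, 135, 144, 162, 180, 216, 240, 243, 270, 324, 360, 405, 432, 486, 540, 648, 720, 810, 972, 1080, 1215, 1296, 1620, 1944, 2160, 2430, 3240, 3888, 4860, 6480, 9720, 19440.
Check each in increasing order: 5795^1 ≡ 5795;  5795^2 ≡ 7418;  5795^3 ≡ 3259;  5795^4 ≡ 8694;  5795^5 ≡ 10099;  5795^6 ≡ 6295;  5795^8 ≡ 18469;  5795^9 ≡ 5150;  5795^10 ≡ 2315;  5795^12 ≡ 6267;  5795^15 ≡ 11103;  5795^16 ≡ 11616;  5795^18 ≡ 4976;  5795^20 ≡ 12950;  5795^24 ≡ 4469;  5795^27 ≡ 3162;  5795^30 ≡ 1228;  5795^36 ≡ 12183;  5795^40 ≡ 4434;  5795^45 ≡ 6343;  5795^48 ≡ 6054;  5795^54 ≡ 5570;  5795^60 ≡ 11027;  5795^72 ≡ 12895;  5795^80 ≡ 5505;  5795^81 ≡ 18235;  5795^90 ≡ 10220;  5795^108 ≡ 16505;  5795^120 ≡ 10715;  5795^135 ≡ 9166;  5795^144 ≡ 2152;  5795^162 ≡ 15802;  5795^180 ≡ 11348;  5795^216 ≡ 7733;  5795^240 ≡ 12120;  5795^243 ≡ 14409;  5795^270 ≡ 10995;  5795^324 ≡ 3000;  5795^360 ≡ 19361;  5795^405 ≡ 17467;  5795^432 ≡ 18214;  5795^486 ≡ 8842;  5795^540 ≡ 5887;  5795^648 ≡ 18258;  5795^720 ≡ 6400;  5795^810 ≡ 8476;  5795^972 ≡ 8703;  5795^1080 ≡ 12907;  5795^1215 ≡ 7077;  5795^1296 ≡ 19178;  5795^1620 ≡ 8081;  5795^1944 ≡ 73;  5795^2160 ≡ 720;  5795^2430 ≡ 3913;  5795^3240 ≡ 242;  5795^3888 ≡ 5329;  5795^4860 ≡ 11502;  5795^6480 ≡ 241;  5795^9720 ≡ 19440;  5795^19440 ≡ 1.
Smallest exponent giving 1 is 19440.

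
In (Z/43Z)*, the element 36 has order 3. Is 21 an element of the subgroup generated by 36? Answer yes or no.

21 ∈ ⟨36⟩ iff 21^3 ≡ 1 (mod 43), since |⟨36⟩| = 3.
21^3 mod 43 = 16.
Since 16 ≠ 1, 21 does not lie in the subgroup.

no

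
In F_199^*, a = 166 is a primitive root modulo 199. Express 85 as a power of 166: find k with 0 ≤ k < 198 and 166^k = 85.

Baby-step giant-step with m = ceil(sqrt(198)) = 15.
Baby table (166^j mod 199 for j=0..14):
  0:1  1:166  2:94  3:82  4:80  5:146  6:157  7:192
  8:32  9:138  10:23  11:37  12:172  13:95  14:49
Giant step factor: 166^(-15) ≡ 191 (mod 199).
Scan 85·191^i mod 199 for i = 0, 1, …:
  i=0: 85   i=1: 116   i=2: 67   i=3: 61
  i=4: 109   i=5: 123   i=6: 11   i=7: 111
  i=8: 107   i=9: 139   i=10: 82
Match at i=10, j=3: k = 10·15 + 3 = 153.

153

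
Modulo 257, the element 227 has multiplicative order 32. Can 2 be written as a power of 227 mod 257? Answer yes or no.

2 ∈ ⟨227⟩ iff 2^32 ≡ 1 (mod 257), since |⟨227⟩| = 32.
2^32 mod 257 = 1.
Since 1 = 1, 2 lies in the subgroup.

yes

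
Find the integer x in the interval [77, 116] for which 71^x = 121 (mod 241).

Compute 71^77 mod 241 = 84, then multiply by 71 repeatedly:
  71^77=84  71^78=180  71^79=7  71^80=15  71^81=101
  71^82=182  71^83=149  71^84=216  71^85=153  71^86=18
  71^87=73  71^88=122  71^89=227  71^90=211  71^91=39
  71^92=118  71^93=184  71^94=50  71^95=176  71^96=205
  71^97=95  71^98=238  71^99=28  71^100=60  71^101=163
  71^102=5  71^103=114  71^104=141  71^105=130  71^106=72
  71^107=51  71^108=6  71^109=185  71^110=121
Found 121 at exponent 110.

110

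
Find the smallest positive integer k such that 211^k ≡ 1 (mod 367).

61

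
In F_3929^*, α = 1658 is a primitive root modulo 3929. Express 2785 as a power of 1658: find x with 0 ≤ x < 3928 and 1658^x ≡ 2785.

Baby-step giant-step with m = ceil(sqrt(3928)) = 63.
Baby table (1658^j mod 3929 for j=0..62):
  0:1  1:1658  2:2593  3:868  4:1130  5:3336  6:2985  7:2519
  8:3904  9:1769  10:1968  11:1874  12:3182  13:3038  14:26  15:3818
  16:625  17:2923  18:1877  19:298  20:2959  21:2630  22:3279  23:2775
  24:91  25:1576  26:223  27:408  28:676  29:1043  30:534  31:1347
  32:1654  33:3819  34:2283  35:1587  36:2745  37:1428  38:2366  39:1686
  40:1869  41:2750  42:1860  43:3544  44:2097  45:3590  46:3714  47:1069
  48:423  49:1972  50:648  51:1767  52:2581  53:617  54:1446  55:778
  56:1212  57:1777  58:3445  59:2973  60:2268  61:291  62:3140
Giant step factor: 1658^(-63) ≡ 2438 (mod 3929).
Scan 2785·2438^i mod 3929 for i = 0, 1, …:
  i=0: 2785   i=1: 518   i=2: 1675   i=3: 1419
  i=4: 2002   i=5: 1058   i=6: 1980   i=7: 2428
  i=8: 2390   i=9: 113     …   i=50: 1677
  i=51: 2366
Match at i=51, j=38: x = 51·63 + 38 = 3251.

3251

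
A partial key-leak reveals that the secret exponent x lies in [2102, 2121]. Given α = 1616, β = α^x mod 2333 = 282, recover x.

2117

Compute 1616^2102 mod 2333 = 1118, then multiply by 1616 repeatedly:
  1616^2102=1118  1616^2103=946  1616^2104=621  1616^2105=346  1616^2106=1549
  1616^2107=2208  1616^2108=971  1616^2109=1360  1616^2110=74  1616^2111=601
  1616^2112=688  1616^2113=1300  1616^2114=1100  1616^2115=2187  1616^2116=2030
  1616^2117=282
Found 282 at exponent 2117.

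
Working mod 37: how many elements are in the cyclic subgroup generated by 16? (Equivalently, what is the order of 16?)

9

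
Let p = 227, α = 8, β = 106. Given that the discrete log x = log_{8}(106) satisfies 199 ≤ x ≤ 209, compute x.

Compute 8^199 mod 227 = 51, then multiply by 8 repeatedly:
  8^199=51  8^200=181  8^201=86  8^202=7  8^203=56
  8^204=221  8^205=179  8^206=70  8^207=106
Found 106 at exponent 207.

207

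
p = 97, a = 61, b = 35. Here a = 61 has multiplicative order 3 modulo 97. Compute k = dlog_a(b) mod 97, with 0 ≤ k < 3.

2

Successive powers of 61 modulo 97:
  61^0=1  61^1=61  61^2=35
So 61^2 ≡ 35 (mod 97), giving k = 2.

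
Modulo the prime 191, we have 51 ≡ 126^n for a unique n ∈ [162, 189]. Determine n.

162

Compute 126^162 mod 191 = 51, then multiply by 126 repeatedly:
  126^162=51
Found 51 at exponent 162.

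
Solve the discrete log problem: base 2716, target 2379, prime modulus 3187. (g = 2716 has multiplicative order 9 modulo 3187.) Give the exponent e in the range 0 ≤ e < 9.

5

Successive powers of 2716 modulo 3187:
  2716^0=1  2716^1=2716  2716^2=1938  2716^3=1871  2716^4=1558  2716^5=2379
So 2716^5 ≡ 2379 (mod 3187), giving e = 5.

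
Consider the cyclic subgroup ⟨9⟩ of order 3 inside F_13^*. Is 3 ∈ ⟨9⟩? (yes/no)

yes

3 ∈ ⟨9⟩ iff 3^3 ≡ 1 (mod 13), since |⟨9⟩| = 3.
3^3 mod 13 = 1.
Since 1 = 1, 3 lies in the subgroup.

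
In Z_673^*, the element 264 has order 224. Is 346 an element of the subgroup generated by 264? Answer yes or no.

yes

346 ∈ ⟨264⟩ iff 346^224 ≡ 1 (mod 673), since |⟨264⟩| = 224.
346^224 mod 673 = 1.
Since 1 = 1, 346 lies in the subgroup.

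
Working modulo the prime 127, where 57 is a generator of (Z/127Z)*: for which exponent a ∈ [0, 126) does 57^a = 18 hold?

Baby-step giant-step with m = ceil(sqrt(126)) = 12.
Baby table (57^j mod 127 for j=0..11):
  0:1  1:57  2:74  3:27  4:15  5:93  6:94  7:24
  8:98  9:125  10:13  11:106
Giant step factor: 57^(-12) ≡ 87 (mod 127).
Scan 18·87^i mod 127 for i = 0, 1, …:
  i=0: 18   i=1: 42   i=2: 98
Match at i=2, j=8: a = 2·12 + 8 = 32.

32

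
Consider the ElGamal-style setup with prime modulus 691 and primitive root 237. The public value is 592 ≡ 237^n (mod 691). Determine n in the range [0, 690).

458

Baby-step giant-step with m = ceil(sqrt(690)) = 27.
Baby table (237^j mod 691 for j=0..26):
  0:1  1:237  2:198  3:629  4:508  5:162  6:389  7:290
  8:321  9:67  10:677  11:137  12:683  13:177  14:489  15:496
  16:82  17:86  18:343  19:444  20:196  21:155  22:112  23:286
  24:64  25:657  26:234
Giant step factor: 237^(-27) ≡ 66 (mod 691).
Scan 592·66^i mod 691 for i = 0, 1, …:
  i=0: 592   i=1: 376   i=2: 631   i=3: 186
  i=4: 529   i=5: 364   i=6: 530   i=7: 430
  i=8: 49   i=9: 470     …   i=15: 192
  i=16: 234
Match at i=16, j=26: n = 16·27 + 26 = 458.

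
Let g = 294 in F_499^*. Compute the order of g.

249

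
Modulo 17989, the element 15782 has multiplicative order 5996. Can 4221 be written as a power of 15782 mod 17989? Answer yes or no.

yes

4221 ∈ ⟨15782⟩ iff 4221^5996 ≡ 1 (mod 17989), since |⟨15782⟩| = 5996.
4221^5996 mod 17989 = 1.
Since 1 = 1, 4221 lies in the subgroup.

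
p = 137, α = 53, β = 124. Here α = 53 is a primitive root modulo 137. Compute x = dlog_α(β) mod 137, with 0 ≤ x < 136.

63

Baby-step giant-step with m = ceil(sqrt(136)) = 12.
Baby table (53^j mod 137 for j=0..11):
  0:1  1:53  2:69  3:95  4:103  5:116  6:120  7:58
  8:60  9:29  10:30  11:83
Giant step factor: 53^(-12) ≡ 64 (mod 137).
Scan 124·64^i mod 137 for i = 0, 1, …:
  i=0: 124   i=1: 127   i=2: 45   i=3: 3
  i=4: 55   i=5: 95
Match at i=5, j=3: x = 5·12 + 3 = 63.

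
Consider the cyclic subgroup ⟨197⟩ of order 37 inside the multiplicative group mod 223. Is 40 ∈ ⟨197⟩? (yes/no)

40 ∈ ⟨197⟩ iff 40^37 ≡ 1 (mod 223), since |⟨197⟩| = 37.
40^37 mod 223 = 40.
Since 40 ≠ 1, 40 does not lie in the subgroup.

no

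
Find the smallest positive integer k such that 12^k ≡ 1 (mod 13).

2

The order of 12 must divide p − 1 = 12 = 2^2 · 3.
Divisors: 1, 2, 3, 4, 6, 12.
Check each in increasing order: 12^1 ≡ 12;  12^2 ≡ 1.
Smallest exponent giving 1 is 2.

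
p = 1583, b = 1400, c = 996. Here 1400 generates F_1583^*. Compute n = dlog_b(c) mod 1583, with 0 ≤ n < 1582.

Baby-step giant-step with m = ceil(sqrt(1582)) = 40.
Baby table (1400^j mod 1583 for j=0..39):
  0:1  1:1400  2:246  3:889  4:362  5:240  6:404  7:469
  8:1238  9:1398  10:612  11:397  12:167  13:1099  14:1507  15:1244
  16:300  17:505  18:982  19:756  20:956  21:765  22:892  23:1396
  24:978  25:1488  26:1555  27:375  28:1027  29:436  30:945  31:1195
  32:1352  33:1115  34:162  35:431  36:277  37:1548  38:73  39:888
Giant step factor: 1400^(-40) ≡ 822 (mod 1583).
Scan 996·822^i mod 1583 for i = 0, 1, …:
  i=0: 996   i=1: 301   i=2: 474   i=3: 210
  i=4: 73
Match at i=4, j=38: n = 4·40 + 38 = 198.

198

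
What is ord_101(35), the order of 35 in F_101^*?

100

The order of 35 must divide p − 1 = 100 = 2^2 · 5^2.
Divisors: 1, 2, 4, 5, 10, 20, 25, 50, 100.
Check each in increasing order: 35^1 ≡ 35;  35^2 ≡ 13;  35^4 ≡ 68;  35^5 ≡ 57;  35^10 ≡ 17;  35^20 ≡ 87;  35^25 ≡ 10;  35^50 ≡ 100;  35^100 ≡ 1.
Smallest exponent giving 1 is 100.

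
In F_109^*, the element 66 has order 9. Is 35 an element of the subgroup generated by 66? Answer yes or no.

no

⟨66⟩ has order 9; its elements mod 109 are {1, 16, 27, 38, 45, 63, 66, 75, 105}.
35 is not in this set.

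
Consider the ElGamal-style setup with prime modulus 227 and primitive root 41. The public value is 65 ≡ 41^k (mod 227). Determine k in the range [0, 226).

4

Baby-step giant-step with m = ceil(sqrt(226)) = 16.
Baby table (41^j mod 227 for j=0..15):
  0:1  1:41  2:92  3:140  4:65  5:168  6:78  7:20
  8:139  9:24  10:76  11:165  12:182  13:198  14:173  15:56
Giant step factor: 41^(-16) ≡ 131 (mod 227).
Scan 65·131^i mod 227 for i = 0, 1, …:
  i=0: 65
Match at i=0, j=4: k = 0·16 + 4 = 4.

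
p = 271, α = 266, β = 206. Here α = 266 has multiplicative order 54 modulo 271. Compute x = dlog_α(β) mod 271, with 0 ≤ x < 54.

52

Baby-step giant-step with m = ceil(sqrt(54)) = 8.
Baby table (266^j mod 271 for j=0..7):
  0:1  1:266  2:25  3:146  4:83  5:127  6:178  7:194
Giant step factor: 266^(-8) ≡ 126 (mod 271).
Scan 206·126^i mod 271 for i = 0, 1, …:
  i=0: 206   i=1: 211   i=2: 28   i=3: 5
  i=4: 88   i=5: 248   i=6: 83
Match at i=6, j=4: x = 6·8 + 4 = 52.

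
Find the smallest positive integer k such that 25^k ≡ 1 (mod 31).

The order of 25 must divide p − 1 = 30 = 2 · 3 · 5.
Divisors: 1, 2, 3, 5, 6, 10, 15, 30.
Check each in increasing order: 25^1 ≡ 25;  25^2 ≡ 5;  25^3 ≡ 1.
Smallest exponent giving 1 is 3.

3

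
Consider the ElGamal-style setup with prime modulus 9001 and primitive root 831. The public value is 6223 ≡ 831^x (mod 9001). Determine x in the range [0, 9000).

8723

Baby-step giant-step with m = ceil(sqrt(9000)) = 95.
Baby table (831^j mod 9001 for j=0..94):
  0:1  1:831  2:6485  3:6437  4:2553  5:6308  6:3366  7:6836
  8:1085  9:1535  10:6444  11:8370  12:6698  13:3420  14:6705  15:236
  16:7095  17:290  18:6964  19:8442  20:3523  21:2288  22:2117  23:4032
  24:2220  25:8616  26:4101  27:5553  28:6031  29:7205  30:1690  31:234
  32:5433  33:5322  34:3091  35:3336  36:8909  37:4557  38:6447  39:1862
  40:8151  41:4729  42:5363  43:1158  44:8192  45:2796  46:1218  47:4046
  48:4853  49:395  50:4209  51:5291  52:4333  53:323  54:7384  55:6423
  56:8921  57:5528  58:3258  59:7098  60:2783  61:8417  62:750  63:2181
  64:3210  65:3214  66:6538  67:5475  68:4220  69:5431  70:3660  71:8123
  72:8464  73:3803  74:942  75:8716  76:6192  77:5981  78:1659  79:1476
  80:2420  81:3797  82:4957  83:5810  84:3574  85:8665  86:8816  87:8283
  88:6409  89:6288  90:4748  91:3150  92:7360  93:4481  94:6298
Giant step factor: 831^(-95) ≡ 2405 (mod 9001).
Scan 6223·2405^i mod 9001 for i = 0, 1, …:
  i=0: 6223   i=1: 6653   i=2: 5688   i=3: 7121
  i=4: 6103   i=5: 6085   i=6: 7800   i=7: 916
  i=8: 6736   i=9: 7281     …   i=90: 6816
  i=91: 1659
Match at i=91, j=78: x = 91·95 + 78 = 8723.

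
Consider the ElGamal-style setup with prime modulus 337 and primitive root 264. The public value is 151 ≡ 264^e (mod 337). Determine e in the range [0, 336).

Baby-step giant-step with m = ceil(sqrt(336)) = 19.
Baby table (264^j mod 337 for j=0..18):
  0:1  1:264  2:274  3:218  4:262  5:83  6:7  7:163
  8:233  9:178  10:149  11:244  12:49  13:130  14:283  15:235
  16:32  17:23  18:6
Giant step factor: 264^(-19) ≡ 10 (mod 337).
Scan 151·10^i mod 337 for i = 0, 1, …:
  i=0: 151   i=1: 162   i=2: 272   i=3: 24
  i=4: 240   i=5: 41   i=6: 73   i=7: 56
  i=8: 223   i=9: 208     …   i=13: 36
  i=14: 23
Match at i=14, j=17: e = 14·19 + 17 = 283.

283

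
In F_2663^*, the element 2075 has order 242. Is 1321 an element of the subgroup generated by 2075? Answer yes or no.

yes

1321 ∈ ⟨2075⟩ iff 1321^242 ≡ 1 (mod 2663), since |⟨2075⟩| = 242.
1321^242 mod 2663 = 1.
Since 1 = 1, 1321 lies in the subgroup.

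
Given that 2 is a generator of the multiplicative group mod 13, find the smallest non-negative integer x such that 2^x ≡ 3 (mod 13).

4

Successive powers of 2 modulo 13:
  2^0=1  2^1=2  2^2=4  2^3=8  2^4=3
So 2^4 ≡ 3 (mod 13), giving x = 4.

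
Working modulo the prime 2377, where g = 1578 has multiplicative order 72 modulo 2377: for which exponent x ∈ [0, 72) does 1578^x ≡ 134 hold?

69

Baby-step giant-step with m = ceil(sqrt(72)) = 9.
Baby table (1578^j mod 2377 for j=0..8):
  0:1  1:1578  2:1365  3:408  4:2034  5:702  6:74  7:299
  8:1176
Giant step factor: 1578^(-9) ≡ 580 (mod 2377).
Scan 134·580^i mod 2377 for i = 0, 1, …:
  i=0: 134   i=1: 1656   i=2: 172   i=3: 2303
  i=4: 2243   i=5: 721   i=6: 2205   i=7: 74
Match at i=7, j=6: x = 7·9 + 6 = 69.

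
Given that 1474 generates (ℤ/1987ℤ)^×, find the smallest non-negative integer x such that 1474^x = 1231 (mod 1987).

Baby-step giant-step with m = ceil(sqrt(1986)) = 45.
Baby table (1474^j mod 1987 for j=0..44):
  0:1  1:1474  2:885  3:1018  4:347  5:819  6:1097  7:1547
  8:1189  9:52  10:1142  11:319  12:1274  13:161  14:861  15:1408
  16:964  17:231  18:717  19:1761  20:692  21:677  22:424  23:1058
  24:1684  25:453  26:90  27:1518  28:170  29:218  30:1425  31:191
  32:1367  33:140  34:1699  35:706  36:1443  37:892  38:1401  39:581
  40:1984  41:1539  42:1319  43:920  44:946
Giant step factor: 1474^(-45) ≡ 520 (mod 1987).
Scan 1231·520^i mod 1987 for i = 0, 1, …:
  i=0: 1231   i=1: 306   i=2: 160   i=3: 1733
  i=4: 1049   i=5: 1042   i=6: 1376   i=7: 200
  i=8: 676   i=9: 1808     …   i=34: 1823
  i=35: 161
Match at i=35, j=13: x = 35·45 + 13 = 1588.

1588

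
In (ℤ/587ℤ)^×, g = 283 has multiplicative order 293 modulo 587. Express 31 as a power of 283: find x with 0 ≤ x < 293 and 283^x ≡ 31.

Baby-step giant-step with m = ceil(sqrt(293)) = 18.
Baby table (283^j mod 587 for j=0..17):
  0:1  1:283  2:257  3:530  4:305  5:26  6:314  7:225
  8:279  9:299  10:89  11:533  12:567  13:210  14:143  15:553
  16:357  17:67
Giant step factor: 283^(-18) ≡ 262 (mod 587).
Scan 31·262^i mod 587 for i = 0, 1, …:
  i=0: 31   i=1: 491   i=2: 89
Match at i=2, j=10: x = 2·18 + 10 = 46.

46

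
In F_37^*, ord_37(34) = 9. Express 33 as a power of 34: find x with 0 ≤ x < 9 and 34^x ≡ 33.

7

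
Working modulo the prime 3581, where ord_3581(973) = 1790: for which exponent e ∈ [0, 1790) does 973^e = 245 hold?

Baby-step giant-step with m = ceil(sqrt(1790)) = 43.
Baby table (973^j mod 3581 for j=0..42):
  0:1  1:973  2:1345  3:1620  4:620  5:1652  6:3108  7:1720
  8:1233  9:74  10:382  11:2843  12:1707  13:2908  14:494  15:808
  16:1945  17:1717  18:1895  19:3201  20:2684  21:983  22:332  23:746
  24:2496  25:690  26:1723  27:571  28:528  29:1661  30:1122  31:3082
  32:1489  33:2073  34:926  35:2167  36:2863  37:3262  38:1160  39:665
  40:2465  41:2756  42:3000
Giant step factor: 973^(-43) ≡ 2060 (mod 3581).
Scan 245·2060^i mod 3581 for i = 0, 1, …:
  i=0: 245   i=1: 3360   i=2: 3108
Match at i=2, j=6: e = 2·43 + 6 = 92.

92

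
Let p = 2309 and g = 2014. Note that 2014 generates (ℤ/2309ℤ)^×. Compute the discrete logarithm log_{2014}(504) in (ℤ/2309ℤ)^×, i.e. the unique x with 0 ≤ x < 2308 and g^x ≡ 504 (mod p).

1144

Baby-step giant-step with m = ceil(sqrt(2308)) = 49.
Baby table (2014^j mod 2309 for j=0..48):
  0:1  1:2014  2:1592  3:1396  4:1491  5:1174  6:20  7:1027
  8:1823  9:212  10:2112  11:390  12:400  13:2068  14:1825  15:1931
  16:678  17:873  18:1073  19:2107  20:1865  21:1676  22:2015  23:1297
  24:679  25:578  26:356  27:1194  28:1047  29:541  30:2035  31:15
  32:193  33:790  34:159  35:1584  36:1447  37:300  38:1551  39:1946
  40:871  41:1663  42:1232  43:1382  44:1003  45:1976  46:1257  47:934
  48:1550
Giant step factor: 2014^(-49) ≡ 1528 (mod 2309).
Scan 504·1528^i mod 2309 for i = 0, 1, …:
  i=0: 504   i=1: 1215   i=2: 84   i=3: 1357
  i=4: 14   i=5: 611   i=6: 772   i=7: 2026
  i=8: 1668   i=9: 1877     …   i=22: 670
  i=23: 873
Match at i=23, j=17: x = 23·49 + 17 = 1144.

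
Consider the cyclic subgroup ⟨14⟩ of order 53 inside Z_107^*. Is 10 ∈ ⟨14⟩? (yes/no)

yes

10 ∈ ⟨14⟩ iff 10^53 ≡ 1 (mod 107), since |⟨14⟩| = 53.
10^53 mod 107 = 1.
Since 1 = 1, 10 lies in the subgroup.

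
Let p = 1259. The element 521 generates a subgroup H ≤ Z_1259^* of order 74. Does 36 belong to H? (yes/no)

no

36 ∈ ⟨521⟩ iff 36^74 ≡ 1 (mod 1259), since |⟨521⟩| = 74.
36^74 mod 1259 = 316.
Since 316 ≠ 1, 36 does not lie in the subgroup.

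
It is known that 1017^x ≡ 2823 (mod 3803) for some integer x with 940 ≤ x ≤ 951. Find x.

948

Compute 1017^940 mod 3803 = 1801, then multiply by 1017 repeatedly:
  1017^940=1801  1017^941=2374  1017^942=3256  1017^943=2742  1017^944=1015
  1017^945=1642  1017^946=397  1017^947=631  1017^948=2823
Found 2823 at exponent 948.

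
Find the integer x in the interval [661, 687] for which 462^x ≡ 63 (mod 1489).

667

Compute 462^661 mod 1489 = 1153, then multiply by 462 repeatedly:
  462^661=1153  462^662=1113  462^663=501  462^664=667  462^665=1420
  462^666=880  462^667=63
Found 63 at exponent 667.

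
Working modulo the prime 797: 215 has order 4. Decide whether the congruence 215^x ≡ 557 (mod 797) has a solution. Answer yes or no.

no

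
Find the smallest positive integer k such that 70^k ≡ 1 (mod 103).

102

The order of 70 must divide p − 1 = 102 = 2 · 3 · 17.
Divisors: 1, 2, 3, 6, 17, 34, 51, 102.
Check each in increasing order: 70^1 ≡ 70;  70^2 ≡ 59;  70^3 ≡ 10;  70^6 ≡ 100;  70^17 ≡ 57;  70^34 ≡ 56;  70^51 ≡ 102;  70^102 ≡ 1.
Smallest exponent giving 1 is 102.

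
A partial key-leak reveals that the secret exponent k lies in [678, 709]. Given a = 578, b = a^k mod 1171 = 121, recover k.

696

Compute 578^678 mod 1171 = 304, then multiply by 578 repeatedly:
  578^678=304  578^679=62  578^680=706  578^681=560  578^682=484
  578^683=1054  578^684=292  578^685=152  578^686=31  578^687=353
  578^688=280  578^689=242  578^690=527  578^691=146  578^692=76
  578^693=601  578^694=762  578^695=140  578^696=121
Found 121 at exponent 696.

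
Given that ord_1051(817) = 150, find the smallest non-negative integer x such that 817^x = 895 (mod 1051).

39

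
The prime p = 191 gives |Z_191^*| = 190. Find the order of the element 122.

38

The order of 122 must divide p − 1 = 190 = 2 · 5 · 19.
Divisors: 1, 2, 5, 10, 19, 38, 95, 190.
Check each in increasing order: 122^1 ≡ 122;  122^2 ≡ 177;  122^5 ≡ 37;  122^10 ≡ 32;  122^19 ≡ 190;  122^38 ≡ 1.
Smallest exponent giving 1 is 38.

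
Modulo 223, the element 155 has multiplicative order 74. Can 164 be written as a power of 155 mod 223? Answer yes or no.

164 ∈ ⟨155⟩ iff 164^74 ≡ 1 (mod 223), since |⟨155⟩| = 74.
164^74 mod 223 = 1.
Since 1 = 1, 164 lies in the subgroup.

yes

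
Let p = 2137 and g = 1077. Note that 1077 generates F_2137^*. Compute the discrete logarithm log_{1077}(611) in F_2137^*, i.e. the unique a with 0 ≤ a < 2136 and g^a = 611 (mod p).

Baby-step giant-step with m = ceil(sqrt(2136)) = 47.
Baby table (1077^j mod 2137 for j=0..46):
  0:1  1:1077  2:1675  3:347  4:1881  5:2098  6:737  7:922
  8:1426  9:1436  10:1521  11:1175  12:371  13:2085  14:1695  15:517
  16:1189  17:490  18:2028  19:142  20:1207  21:643  22:123  23:2114
  24:873  25:2078  26:567  27:1614  28:897  29:145  30:164  31:1394
  32:1164  33:1346  34:756  35:15  36:1196  37:1618  38:931  39:434
  40:1552  41:370  42:1008  43:20  44:170  45:1445  46:529
Giant step factor: 1077^(-47) ≡ 1700 (mod 2137).
Scan 611·1700^i mod 2137 for i = 0, 1, …:
  i=0: 611   i=1: 118   i=2: 1859   i=3: 1814
  i=4: 109   i=5: 1518   i=6: 1241   i=7: 481
  i=8: 1366   i=9: 1418     …   i=26: 939
  i=27: 2098
Match at i=27, j=5: a = 27·47 + 5 = 1274.

1274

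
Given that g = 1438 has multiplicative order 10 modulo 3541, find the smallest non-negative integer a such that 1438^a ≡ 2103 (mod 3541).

Successive powers of 1438 modulo 3541:
  1438^0=1  1438^1=1438  1438^2=3441  1438^3=1381  1438^4=2918  1438^5=3540
  1438^6=2103
So 1438^6 ≡ 2103 (mod 3541), giving a = 6.

6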